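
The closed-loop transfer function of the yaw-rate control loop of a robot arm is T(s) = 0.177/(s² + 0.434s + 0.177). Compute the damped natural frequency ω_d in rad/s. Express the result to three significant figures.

Matching coefficients with s² + 2ζω_n s + ω_n² gives ω_n² = 0.177 ⇒ ω_n = 0.421 rad/s, and ζ = 0.434/(2ω_n) = 0.516.
ω_d = 0.421·√(1 − 0.516²) = 0.360 rad/s.

ω_d ≈ 0.360 rad/s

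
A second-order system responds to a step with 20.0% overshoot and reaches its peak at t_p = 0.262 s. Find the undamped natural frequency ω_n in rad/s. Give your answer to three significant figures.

ω_n ≈ 13.5 rad/s

The overshoot fixes ζ = −ln(OS)/√(π²+ln²(OS)) = 0.456.
t_p = π/ω_d ⇒ ω_d = 12.0 rad/s; then ω_n = ω_d/√(1−ζ²) = 13.5 rad/s.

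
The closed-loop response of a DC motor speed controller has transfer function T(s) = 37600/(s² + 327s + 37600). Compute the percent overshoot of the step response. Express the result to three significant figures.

%OS ≈ 0.725%

Matching coefficients with s² + 2ζω_n s + ω_n² gives ω_n² = 37600 ⇒ ω_n = 194 rad/s, and ζ = 327/(2ω_n) = 0.843.
Overshoot: exp(−π·0.843/√(1−0.843²)) = 0.00725, i.e. 0.725%.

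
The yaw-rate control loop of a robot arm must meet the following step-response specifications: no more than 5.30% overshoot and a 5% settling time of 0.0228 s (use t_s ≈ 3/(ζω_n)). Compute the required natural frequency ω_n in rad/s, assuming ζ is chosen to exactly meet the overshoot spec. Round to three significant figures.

ω_n ≈ 193 rad/s

Inverting the overshoot relation: ζ = |ln 0.0530|/√(π² + ln²0.0530) = 0.683.
From t_s ≈ 3/(ζω_n): ω_n = 3/(ζ·t_s) = 3/(0.683·0.0228) = 193 rad/s.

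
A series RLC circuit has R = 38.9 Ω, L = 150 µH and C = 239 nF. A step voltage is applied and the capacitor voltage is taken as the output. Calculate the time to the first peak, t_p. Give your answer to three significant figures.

For a series RLC circuit (capacitor voltage as output), ω_n = 1/√(LC) = 1/√(150 µH · 239 nF) = 167000 rad/s.
ζ = (R/2)·√(C/L) = (38.9/2)·√(239 nF/150 µH) = 0.776.
The damped frequency ω_d = ω_n√(1−ζ²) = 105000 rad/s. t_p = π/ω_d = 0.0000298 s.

t_p ≈ 0.0000298 s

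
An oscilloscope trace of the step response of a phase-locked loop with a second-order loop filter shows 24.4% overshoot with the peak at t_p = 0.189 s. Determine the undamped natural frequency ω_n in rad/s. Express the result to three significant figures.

ω_n ≈ 18.2 rad/s

The overshoot fixes ζ = −ln(OS)/√(π²+ln²(OS)) = 0.410.
From t_p = π/ω_d, ω_d = π/0.189 = 16.6 rad/s, so ω_n = ω_d/√(1−ζ²) = 18.2 rad/s.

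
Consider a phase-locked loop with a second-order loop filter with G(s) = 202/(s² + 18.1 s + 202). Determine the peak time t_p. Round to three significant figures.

Comparing the denominator to s² + 2ζω_n s + ω_n²: ω_n = √202 = 14.2 rad/s, and 2ζω_n = 18.1 so ζ = 18.1/(2·14.2) = 0.637.
The damped frequency ω_d = ω_n√(1−ζ²) = 11.0 rad/s. Then t_p = π/ω_d = 0.287 s.

t_p ≈ 0.287 s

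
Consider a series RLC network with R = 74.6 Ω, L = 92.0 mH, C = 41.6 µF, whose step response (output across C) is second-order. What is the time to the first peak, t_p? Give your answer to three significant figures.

t_p ≈ 0.0101 s

For a series RLC circuit (capacitor voltage as output), ω_n = 1/√(LC) = 1/√(92.0 mH · 41.6 µF) = 511 rad/s.
ζ = (R/2)·√(C/L) = (74.6/2)·√(41.6 µF/92.0 mH) = 0.793.
ω_d = ω_n√(1−ζ²) = 311 rad/s. t_p = π/ω_d = 0.0101 s.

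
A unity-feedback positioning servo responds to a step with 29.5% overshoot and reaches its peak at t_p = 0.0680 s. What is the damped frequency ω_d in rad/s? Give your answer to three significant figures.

t_p = π/ω_d, so ω_d = π/0.0680 = 46.2 rad/s.

ω_d ≈ 46.2 rad/s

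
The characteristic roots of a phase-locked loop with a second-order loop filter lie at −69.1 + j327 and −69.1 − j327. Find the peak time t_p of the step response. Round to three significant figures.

t_p = π/ω_d with ω_d = 327 (the imaginary part), so t_p = 0.00961 s.

t_p ≈ 0.00961 s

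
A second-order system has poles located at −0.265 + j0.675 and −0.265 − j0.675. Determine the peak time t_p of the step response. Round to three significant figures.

t_p ≈ 4.65 s

t_p = π/ω_d with ω_d = 0.675 (the imaginary part), so t_p = 4.65 s.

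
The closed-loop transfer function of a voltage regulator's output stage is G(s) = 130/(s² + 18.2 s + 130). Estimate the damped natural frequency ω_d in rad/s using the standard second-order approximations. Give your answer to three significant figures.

ω_d ≈ 6.87 rad/s

Matching coefficients with s² + 2ζω_n s + ω_n² gives ω_n² = 130 ⇒ ω_n = 11.4 rad/s, and ζ = 18.2/(2ω_n) = 0.798.
The damped frequency ω_d = ω_n√(1−ζ²) = 6.87 rad/s.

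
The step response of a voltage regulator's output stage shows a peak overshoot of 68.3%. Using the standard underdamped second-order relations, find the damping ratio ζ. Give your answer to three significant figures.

ζ ≈ 0.120

Inverting the overshoot relation: ζ = |ln 0.683|/√(π² + ln²0.683) = 0.120.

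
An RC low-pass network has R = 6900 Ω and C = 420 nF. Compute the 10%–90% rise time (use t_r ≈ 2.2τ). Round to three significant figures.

τ = RC = 6900 × 420 nF = 0.00290 s.
t_r ≈ 2.2τ = 0.00638 s.

t_r ≈ 0.00638 s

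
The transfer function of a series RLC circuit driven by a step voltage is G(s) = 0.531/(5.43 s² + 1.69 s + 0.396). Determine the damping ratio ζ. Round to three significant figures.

ζ ≈ 0.576

Dividing through by 5.43: denominator becomes s² + 0.3112 s + 0.07293.
So ω_n = √0.07293 = 0.270 rad/s and ζ = 0.3112/(2·0.270) = 0.576.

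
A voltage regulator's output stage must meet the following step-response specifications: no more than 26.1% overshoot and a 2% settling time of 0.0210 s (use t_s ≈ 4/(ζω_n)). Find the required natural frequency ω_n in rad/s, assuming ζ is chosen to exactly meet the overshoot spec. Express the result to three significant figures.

ζ = −ln(OS)/√(π² + (ln OS)²). With OS = 0.261, ln OS = −1.343 and ζ = 1.343/3.417 = 0.393.
Then ω_n = 4/(ζ t_s) = 4/(0.393 × 0.0210) = 485 rad/s.

ω_n ≈ 485 rad/s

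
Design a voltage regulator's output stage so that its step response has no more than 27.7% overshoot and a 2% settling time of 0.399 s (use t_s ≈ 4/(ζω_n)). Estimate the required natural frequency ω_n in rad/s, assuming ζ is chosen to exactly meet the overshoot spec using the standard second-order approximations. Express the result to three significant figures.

Inverting the overshoot relation: ζ = |ln 0.277|/√(π² + ln²0.277) = 0.378.
Then ω_n = 4/(ζ t_s) = 4/(0.378 × 0.399) = 26.5 rad/s.

ω_n ≈ 26.5 rad/s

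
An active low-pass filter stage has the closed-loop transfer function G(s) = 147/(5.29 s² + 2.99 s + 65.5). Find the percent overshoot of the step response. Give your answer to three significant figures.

Dividing through by 5.29: denominator becomes s² + 0.5652 s + 12.38.
So ω_n = √12.38 = 3.52 rad/s and ζ = 0.5652/(2·3.52) = 0.0803.
%OS = 100·exp(−πζ/√(1−ζ²)) = 77.6%.

%OS ≈ 77.6%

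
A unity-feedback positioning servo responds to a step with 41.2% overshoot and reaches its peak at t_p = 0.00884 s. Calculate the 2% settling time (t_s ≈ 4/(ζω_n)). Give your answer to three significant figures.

The overshoot fixes ζ = −ln(OS)/√(π²+ln²(OS)) = 0.272.
t_p = π/ω_d ⇒ ω_d = 355 rad/s; then ω_n = ω_d/√(1−ζ²) = 369 rad/s.
t_s ≈ 4/(ζω_n) = 4/(0.272·369) = 0.0399 s.

t_s ≈ 0.0399 s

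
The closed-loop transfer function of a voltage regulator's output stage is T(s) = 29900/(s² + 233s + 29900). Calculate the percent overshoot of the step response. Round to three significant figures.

Comparing the denominator to s² + 2ζω_n s + ω_n²: ω_n = √29900 = 173 rad/s, and 2ζω_n = 233 so ζ = 233/(2·173) = 0.674.
Overshoot: exp(−π·0.674/√(1−0.674²)) = 0.0570, i.e. 5.70%.

%OS ≈ 5.70%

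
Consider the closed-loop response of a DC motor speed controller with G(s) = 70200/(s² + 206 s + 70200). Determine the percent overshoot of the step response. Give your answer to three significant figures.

ω_n = √70200 = 265 rad/s; ζ = 206/(2·265) = 0.389.
%OS = 100·exp(−πζ/√(1−ζ²)) = 26.6%.

%OS ≈ 26.6%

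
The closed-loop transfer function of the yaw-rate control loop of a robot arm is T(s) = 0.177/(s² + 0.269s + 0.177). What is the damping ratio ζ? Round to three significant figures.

ζ ≈ 0.320

Comparing the denominator to s² + 2ζω_n s + ω_n²: ω_n = √0.177 = 0.421 rad/s, and 2ζω_n = 0.269 so ζ = 0.269/(2·0.421) = 0.320.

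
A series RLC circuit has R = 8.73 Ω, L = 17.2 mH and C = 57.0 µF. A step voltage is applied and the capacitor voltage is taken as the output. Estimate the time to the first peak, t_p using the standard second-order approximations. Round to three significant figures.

For a series RLC circuit (capacitor voltage as output), ω_n = 1/√(LC) = 1/√(17.2 mH · 57.0 µF) = 1010 rad/s.
ζ = (R/2)·√(C/L) = (8.73/2)·√(57.0 µF/17.2 mH) = 0.251.
ω_d = ω_n√(1−ζ²) = 978 rad/s. t_p = π/ω_d = 0.00321 s.

t_p ≈ 0.00321 s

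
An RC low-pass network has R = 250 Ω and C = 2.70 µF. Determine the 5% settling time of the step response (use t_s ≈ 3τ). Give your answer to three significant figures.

τ = RC = 250 × 2.70 µF = 0.000675 s.
t_s ≈ 3τ = 0.00202 s.

t_s ≈ 0.00202 s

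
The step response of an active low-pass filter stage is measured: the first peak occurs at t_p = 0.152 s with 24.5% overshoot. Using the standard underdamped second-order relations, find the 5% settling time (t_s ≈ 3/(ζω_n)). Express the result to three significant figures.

t_s ≈ 0.324 s

The overshoot fixes ζ = −ln(OS)/√(π²+ln²(OS)) = 0.409.
From t_p = π/ω_d, ω_d = π/0.152 = 20.7 rad/s, so ω_n = ω_d/√(1−ζ²) = 22.6 rad/s.
t_s ≈ 3/(ζω_n) = 3/(0.409·22.6) = 0.324 s.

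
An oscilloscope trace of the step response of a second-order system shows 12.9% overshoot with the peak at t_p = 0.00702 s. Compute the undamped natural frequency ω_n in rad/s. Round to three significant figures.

ω_n ≈ 534 rad/s

The overshoot fixes ζ = −ln(OS)/√(π²+ln²(OS)) = 0.546.
t_p = π/ω_d ⇒ ω_d = 448 rad/s; then ω_n = ω_d/√(1−ζ²) = 534 rad/s.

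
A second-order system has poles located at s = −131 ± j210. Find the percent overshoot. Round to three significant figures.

%OS ≈ 14.1%

The poles are at −σ ± jω_d with σ = 131 and ω_d = 210, so ω_n = √(σ²+ω_d²) = 248 rad/s and ζ = σ/ω_n = 0.529.
Overshoot: exp(−π·0.529/√(1−0.529²)) = 0.141, i.e. 14.1%.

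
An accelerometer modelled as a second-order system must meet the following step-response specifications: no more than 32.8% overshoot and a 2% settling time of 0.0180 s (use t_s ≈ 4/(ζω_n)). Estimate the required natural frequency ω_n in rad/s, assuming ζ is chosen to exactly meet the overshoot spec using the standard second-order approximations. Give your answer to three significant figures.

ω_n ≈ 665 rad/s

Inverting the overshoot relation: ζ = |ln 0.328|/√(π² + ln²0.328) = 0.334.
Then ω_n = 4/(ζ t_s) = 4/(0.334 × 0.0180) = 665 rad/s.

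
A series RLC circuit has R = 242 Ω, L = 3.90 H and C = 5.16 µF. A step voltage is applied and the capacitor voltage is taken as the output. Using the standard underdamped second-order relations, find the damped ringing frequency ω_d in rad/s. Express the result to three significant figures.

For a series RLC circuit (capacitor voltage as output), ω_n = 1/√(LC) = 1/√(3.90 H · 5.16 µF) = 223 rad/s.
ζ = (R/2)·√(C/L) = (242/2)·√(5.16 µF/3.90 H) = 0.139.
ω_d = 223·√(1 − 0.139²) = 221 rad/s.

ω_d ≈ 221 rad/s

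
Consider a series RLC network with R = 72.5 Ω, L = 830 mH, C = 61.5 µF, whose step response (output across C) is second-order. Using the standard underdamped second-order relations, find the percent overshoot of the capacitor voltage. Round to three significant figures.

%OS ≈ 35.6%

For a series RLC circuit (capacitor voltage as output), ω_n = 1/√(LC) = 1/√(830 mH · 61.5 µF) = 140 rad/s.
ζ = (R/2)·√(C/L) = (72.5/2)·√(61.5 µF/830 mH) = 0.312.
%OS = 100 e^{−πζ/√(1−ζ²)} with ζ = 0.312 gives 35.6%.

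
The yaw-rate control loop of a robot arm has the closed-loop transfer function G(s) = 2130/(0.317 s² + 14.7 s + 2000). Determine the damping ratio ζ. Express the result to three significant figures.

ζ ≈ 0.292

Dividing through by 0.317: denominator becomes s² + 46.37 s + 6309.
So ω_n = √6309 = 79.4 rad/s and ζ = 46.37/(2·79.4) = 0.292.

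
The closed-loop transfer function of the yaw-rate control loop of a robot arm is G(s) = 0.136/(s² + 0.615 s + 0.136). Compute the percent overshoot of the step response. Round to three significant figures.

Comparing the denominator to s² + 2ζω_n s + ω_n²: ω_n = √0.136 = 0.369 rad/s, and 2ζω_n = 0.615 so ζ = 0.615/(2·0.369) = 0.834.
%OS = 100·exp(−πζ/√(1−ζ²)) = 0.869%.

%OS ≈ 0.869%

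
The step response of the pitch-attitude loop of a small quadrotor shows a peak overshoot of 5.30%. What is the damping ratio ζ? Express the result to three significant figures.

Inverting the overshoot relation: ζ = |ln 0.0530|/√(π² + ln²0.0530) = 0.683.

ζ ≈ 0.683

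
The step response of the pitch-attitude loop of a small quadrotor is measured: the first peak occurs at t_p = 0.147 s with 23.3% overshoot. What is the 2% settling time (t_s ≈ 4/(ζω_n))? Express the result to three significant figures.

The overshoot fixes ζ = −ln(OS)/√(π²+ln²(OS)) = 0.421.
From t_p = π/ω_d, ω_d = π/0.147 = 21.4 rad/s, so ω_n = ω_d/√(1−ζ²) = 23.6 rad/s.
t_s ≈ 4/(ζω_n) = 4/(0.421·23.6) = 0.404 s.

t_s ≈ 0.404 s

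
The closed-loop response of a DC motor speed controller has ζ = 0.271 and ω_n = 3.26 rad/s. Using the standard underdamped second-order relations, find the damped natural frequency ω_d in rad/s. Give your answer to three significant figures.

ω_d = ω_n√(1−ζ²) = 3.26·√0.927 = 3.14 rad/s.

ω_d ≈ 3.14 rad/s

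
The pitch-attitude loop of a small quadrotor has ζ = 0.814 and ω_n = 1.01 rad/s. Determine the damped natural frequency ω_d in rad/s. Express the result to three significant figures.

ω_d ≈ 0.587 rad/s

ω_d = ω_n√(1−ζ²) = 1.01·√0.337 = 0.587 rad/s.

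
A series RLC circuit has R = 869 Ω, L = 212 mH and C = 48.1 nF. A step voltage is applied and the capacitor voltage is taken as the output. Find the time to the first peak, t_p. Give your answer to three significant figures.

t_p ≈ 0.000324 s

For a series RLC circuit (capacitor voltage as output), ω_n = 1/√(LC) = 1/√(212 mH · 48.1 nF) = 9900 rad/s.
ζ = (R/2)·√(C/L) = (869/2)·√(48.1 nF/212 mH) = 0.207.
The damped frequency ω_d = ω_n√(1−ζ²) = 9690 rad/s. t_p = π/ω_d = 0.000324 s.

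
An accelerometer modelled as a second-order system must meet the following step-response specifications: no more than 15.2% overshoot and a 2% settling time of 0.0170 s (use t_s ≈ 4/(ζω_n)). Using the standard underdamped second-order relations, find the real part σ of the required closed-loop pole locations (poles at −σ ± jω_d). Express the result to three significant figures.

The settling-time spec alone fixes σ = ζω_n = 4/t_s = 4/0.0170 = 235.
(Overshoot then fixes ζ = 0.514 and hence ω_d = σ·√(1−ζ²)/ζ = 392 rad/s.)

σ ≈ 235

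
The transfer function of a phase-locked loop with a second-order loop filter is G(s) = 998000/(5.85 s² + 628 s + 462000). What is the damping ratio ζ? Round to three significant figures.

Dividing through by 5.85: denominator becomes s² + 107.4 s + 78970.
So ω_n = √78970 = 281 rad/s and ζ = 107.4/(2·281) = 0.191.

ζ ≈ 0.191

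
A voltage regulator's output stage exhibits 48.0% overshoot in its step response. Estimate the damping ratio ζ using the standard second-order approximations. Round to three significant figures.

From %OS = 100·exp(−πζ/√(1−ζ²)), invert to get ζ = −ln(OS)/√(π² + ln²(OS)) with OS = 0.480.
−ln 0.480 = 0.7340, so ζ = 0.7340/√(π² + 0.5387) = 0.228.

ζ ≈ 0.228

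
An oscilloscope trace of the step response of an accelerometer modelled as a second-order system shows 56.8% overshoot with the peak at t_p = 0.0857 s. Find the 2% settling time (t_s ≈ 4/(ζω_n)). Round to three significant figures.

From the overshoot, ζ = −ln(OS)/√(π²+ln²(OS)) = 0.177.
t_p = π/ω_d ⇒ ω_d = 36.7 rad/s; then ω_n = ω_d/√(1−ζ²) = 37.2 rad/s.
t_s ≈ 4/(ζω_n) = 4/(0.177·37.2) = 0.606 s.

t_s ≈ 0.606 s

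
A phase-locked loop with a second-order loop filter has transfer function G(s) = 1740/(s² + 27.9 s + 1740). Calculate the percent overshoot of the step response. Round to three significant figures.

%OS ≈ 32.8%

Comparing the denominator to s² + 2ζω_n s + ω_n²: ω_n = √1740 = 41.7 rad/s, and 2ζω_n = 27.9 so ζ = 27.9/(2·41.7) = 0.334.
%OS = 100 e^{−πζ/√(1−ζ²)} with ζ = 0.334 gives 32.8%.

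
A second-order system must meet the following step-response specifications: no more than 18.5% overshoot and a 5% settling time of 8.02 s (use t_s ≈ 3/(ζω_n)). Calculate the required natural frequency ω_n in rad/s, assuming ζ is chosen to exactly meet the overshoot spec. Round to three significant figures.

From %OS = 100·exp(−πζ/√(1−ζ²)), invert to get ζ = −ln(OS)/√(π² + ln²(OS)) with OS = 0.185.
−ln 0.185 = 1.687, so ζ = 1.687/√(π² + 2.847) = 0.473.
From t_s ≈ 3/(ζω_n): ω_n = 3/(ζ·t_s) = 3/(0.473·8.02) = 0.791 rad/s.

ω_n ≈ 0.791 rad/s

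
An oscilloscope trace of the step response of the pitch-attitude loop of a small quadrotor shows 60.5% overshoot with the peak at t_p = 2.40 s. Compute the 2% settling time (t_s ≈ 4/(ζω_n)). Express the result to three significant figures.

From the overshoot, ζ = −ln(OS)/√(π²+ln²(OS)) = 0.158.
t_p = π/ω_d ⇒ ω_d = 1.31 rad/s; then ω_n = ω_d/√(1−ζ²) = 1.33 rad/s.
t_s ≈ 4/(ζω_n) = 4/(0.158·1.33) = 19.1 s.

t_s ≈ 19.1 s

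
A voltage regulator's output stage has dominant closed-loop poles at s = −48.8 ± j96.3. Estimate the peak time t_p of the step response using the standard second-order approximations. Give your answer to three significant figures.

t_p = π/ω_d with ω_d = 96.3 (the imaginary part), so t_p = 0.0326 s.

t_p ≈ 0.0326 s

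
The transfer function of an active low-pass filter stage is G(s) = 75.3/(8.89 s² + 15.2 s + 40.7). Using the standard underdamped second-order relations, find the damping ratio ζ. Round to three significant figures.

ζ ≈ 0.400

Dividing through by 8.89: denominator becomes s² + 1.710 s + 4.578.
So ω_n = √4.578 = 2.14 rad/s and ζ = 1.710/(2·2.14) = 0.400.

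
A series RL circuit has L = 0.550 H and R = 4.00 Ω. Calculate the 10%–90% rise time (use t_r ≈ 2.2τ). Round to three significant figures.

τ = L/R = 0.550/4.00 = 0.138 s.
t_r ≈ 2.2τ = 0.303 s.

t_r ≈ 0.303 s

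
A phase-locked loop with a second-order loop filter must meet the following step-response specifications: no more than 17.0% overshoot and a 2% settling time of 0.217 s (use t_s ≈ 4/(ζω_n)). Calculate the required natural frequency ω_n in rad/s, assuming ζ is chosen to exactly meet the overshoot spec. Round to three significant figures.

ω_n ≈ 37.5 rad/s

From %OS = 100·exp(−πζ/√(1−ζ²)), invert to get ζ = −ln(OS)/√(π² + ln²(OS)) with OS = 0.170.
−ln 0.170 = 1.772, so ζ = 1.772/√(π² + 3.140) = 0.491.
Then ω_n = 4/(ζ t_s) = 4/(0.491 × 0.217) = 37.5 rad/s.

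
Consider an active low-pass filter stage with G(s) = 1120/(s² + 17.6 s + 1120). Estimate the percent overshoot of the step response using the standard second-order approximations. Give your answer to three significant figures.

%OS ≈ 42.5%

ω_n = √1120 = 33.5 rad/s; ζ = 17.6/(2·33.5) = 0.263.
Overshoot: exp(−π·0.263/√(1−0.263²)) = 0.425, i.e. 42.5%.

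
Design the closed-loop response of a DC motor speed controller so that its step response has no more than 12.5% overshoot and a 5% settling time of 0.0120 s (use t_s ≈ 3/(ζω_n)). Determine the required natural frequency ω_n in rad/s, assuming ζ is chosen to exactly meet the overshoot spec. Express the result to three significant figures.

ω_n ≈ 453 rad/s

ζ = −ln(OS)/√(π² + (ln OS)²). With OS = 0.125, ln OS = −2.079 and ζ = 2.079/3.767 = 0.552.
From t_s ≈ 3/(ζω_n): ω_n = 3/(ζ·t_s) = 3/(0.552·0.0120) = 453 rad/s.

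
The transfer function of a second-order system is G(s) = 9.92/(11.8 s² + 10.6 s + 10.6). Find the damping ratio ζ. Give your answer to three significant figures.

ζ ≈ 0.474

Dividing through by 11.8: denominator becomes s² + 0.8983 s + 0.8983.
So ω_n = √0.8983 = 0.948 rad/s and ζ = 0.8983/(2·0.948) = 0.474.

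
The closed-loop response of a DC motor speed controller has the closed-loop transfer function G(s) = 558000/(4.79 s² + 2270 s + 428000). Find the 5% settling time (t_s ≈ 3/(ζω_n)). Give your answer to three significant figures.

t_s ≈ 0.0127 s

Dividing through by 4.79: denominator becomes s² + 473.9 s + 89350.
So ω_n = √89350 = 299 rad/s and ζ = 473.9/(2·299) = 0.793.
t_s ≈ 3/(ζω_n) = 0.0127 s.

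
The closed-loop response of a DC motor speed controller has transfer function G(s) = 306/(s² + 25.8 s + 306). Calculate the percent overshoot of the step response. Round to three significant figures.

%OS ≈ 3.24%

Matching coefficients with s² + 2ζω_n s + ω_n² gives ω_n² = 306 ⇒ ω_n = 17.5 rad/s, and ζ = 25.8/(2ω_n) = 0.737.
Overshoot: exp(−π·0.737/√(1−0.737²)) = 0.0324, i.e. 3.24%.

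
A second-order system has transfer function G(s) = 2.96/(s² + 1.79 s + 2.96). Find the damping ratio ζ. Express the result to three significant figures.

Matching coefficients with s² + 2ζω_n s + ω_n² gives ω_n² = 2.96 ⇒ ω_n = 1.72 rad/s, and ζ = 1.79/(2ω_n) = 0.520.

ζ ≈ 0.520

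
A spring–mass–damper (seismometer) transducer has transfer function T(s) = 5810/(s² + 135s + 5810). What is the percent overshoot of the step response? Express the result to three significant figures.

Matching coefficients with s² + 2ζω_n s + ω_n² gives ω_n² = 5810 ⇒ ω_n = 76.2 rad/s, and ζ = 135/(2ω_n) = 0.886.
%OS = 100 e^{−πζ/√(1−ζ²)} with ζ = 0.886 gives 0.251%.

%OS ≈ 0.251%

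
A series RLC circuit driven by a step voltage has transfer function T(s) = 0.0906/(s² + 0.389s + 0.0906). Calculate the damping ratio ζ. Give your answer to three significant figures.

Matching coefficients with s² + 2ζω_n s + ω_n² gives ω_n² = 0.0906 ⇒ ω_n = 0.301 rad/s, and ζ = 0.389/(2ω_n) = 0.646.

ζ ≈ 0.646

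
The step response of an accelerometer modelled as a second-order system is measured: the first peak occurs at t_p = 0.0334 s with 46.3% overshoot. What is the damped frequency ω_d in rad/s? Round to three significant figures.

t_p = π/ω_d, so ω_d = π/0.0334 = 94.1 rad/s.

ω_d ≈ 94.1 rad/s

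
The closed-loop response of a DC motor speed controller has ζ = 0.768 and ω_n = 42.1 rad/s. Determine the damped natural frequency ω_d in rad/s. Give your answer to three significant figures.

ω_d = ω_n√(1−ζ²) = 42.1·√0.410 = 27.0 rad/s.

ω_d ≈ 27.0 rad/s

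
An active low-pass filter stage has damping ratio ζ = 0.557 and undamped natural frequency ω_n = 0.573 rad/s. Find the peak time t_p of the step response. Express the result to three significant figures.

The damped frequency is ω_d = ω_n√(1−ζ²) = 0.573·√(1−0.310) = 0.476 rad/s.
Peak time t_p = π/ω_d = π/0.476 = 6.60 s.

t_p ≈ 6.60 s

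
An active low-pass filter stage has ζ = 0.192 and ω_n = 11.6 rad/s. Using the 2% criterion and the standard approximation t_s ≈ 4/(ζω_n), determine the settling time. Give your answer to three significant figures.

t_s ≈ 4/(ζω_n) = 4/(0.192 × 11.6) = 1.80 s.

t_s ≈ 1.80 s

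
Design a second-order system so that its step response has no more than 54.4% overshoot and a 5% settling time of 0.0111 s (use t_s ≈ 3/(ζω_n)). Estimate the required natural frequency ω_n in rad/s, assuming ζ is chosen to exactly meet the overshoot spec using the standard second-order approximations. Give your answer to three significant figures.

ζ = −ln(OS)/√(π² + (ln OS)²). With OS = 0.544, ln OS = −0.6088 and ζ = 0.6088/3.200 = 0.190.
From t_s ≈ 3/(ζω_n): ω_n = 3/(ζ·t_s) = 3/(0.190·0.0111) = 1420 rad/s.

ω_n ≈ 1420 rad/s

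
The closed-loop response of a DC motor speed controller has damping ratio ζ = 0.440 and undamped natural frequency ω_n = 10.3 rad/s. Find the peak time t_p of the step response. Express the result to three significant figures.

t_p ≈ 0.340 s

The damped frequency is ω_d = ω_n√(1−ζ²) = 10.3·√(1−0.194) = 9.25 rad/s.
Peak time t_p = π/ω_d = π/9.25 = 0.340 s.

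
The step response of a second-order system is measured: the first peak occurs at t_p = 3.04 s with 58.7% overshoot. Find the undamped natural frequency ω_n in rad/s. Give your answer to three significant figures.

ω_n ≈ 1.05 rad/s

ζ from %OS: ζ = |ln 0.587|/√(π²+ln²0.587) = 0.167.
From t_p = π/ω_d, ω_d = π/3.04 = 1.03 rad/s, so ω_n = ω_d/√(1−ζ²) = 1.05 rad/s.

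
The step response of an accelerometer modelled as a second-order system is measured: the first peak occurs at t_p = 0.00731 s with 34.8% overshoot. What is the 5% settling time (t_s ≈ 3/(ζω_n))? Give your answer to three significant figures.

t_s ≈ 0.0208 s

The overshoot fixes ζ = −ln(OS)/√(π²+ln²(OS)) = 0.318.
From t_p = π/ω_d, ω_d = π/0.00731 = 430 rad/s, so ω_n = ω_d/√(1−ζ²) = 453 rad/s.
t_s ≈ 3/(ζω_n) = 3/(0.318·453) = 0.0208 s.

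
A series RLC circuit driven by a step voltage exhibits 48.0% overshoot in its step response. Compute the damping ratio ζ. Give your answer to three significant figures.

From %OS = 100·exp(−πζ/√(1−ζ²)), invert to get ζ = −ln(OS)/√(π² + ln²(OS)) with OS = 0.480.
−ln 0.480 = 0.7340, so ζ = 0.7340/√(π² + 0.5387) = 0.228.

ζ ≈ 0.228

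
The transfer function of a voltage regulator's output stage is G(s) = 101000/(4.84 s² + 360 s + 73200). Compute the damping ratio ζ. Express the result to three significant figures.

ζ ≈ 0.302

Dividing through by 4.84: denominator becomes s² + 74.38 s + 15120.
So ω_n = √15120 = 123 rad/s and ζ = 74.38/(2·123) = 0.302.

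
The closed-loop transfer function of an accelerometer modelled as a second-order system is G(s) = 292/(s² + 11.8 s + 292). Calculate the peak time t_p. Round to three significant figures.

t_p ≈ 0.196 s

Comparing the denominator to s² + 2ζω_n s + ω_n²: ω_n = √292 = 17.1 rad/s, and 2ζω_n = 11.8 so ζ = 11.8/(2·17.1) = 0.345.
ω_d = 17.1·√(1 − 0.345²) = 16.0 rad/s. Then t_p = π/ω_d = 0.196 s.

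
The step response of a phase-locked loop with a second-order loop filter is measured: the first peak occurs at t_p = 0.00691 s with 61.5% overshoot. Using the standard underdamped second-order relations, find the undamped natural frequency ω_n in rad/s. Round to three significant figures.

From the overshoot, ζ = −ln(OS)/√(π²+ln²(OS)) = 0.153.
t_p = π/ω_d ⇒ ω_d = 455 rad/s; then ω_n = ω_d/√(1−ζ²) = 460 rad/s.

ω_n ≈ 460 rad/s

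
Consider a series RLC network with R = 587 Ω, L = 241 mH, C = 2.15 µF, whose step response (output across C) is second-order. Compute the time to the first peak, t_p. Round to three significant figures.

For a series RLC circuit (capacitor voltage as output), ω_n = 1/√(LC) = 1/√(241 mH · 2.15 µF) = 1390 rad/s.
ζ = (R/2)·√(C/L) = (587/2)·√(2.15 µF/241 mH) = 0.877.
ω_d = 1390·√(1 − 0.877²) = 668 rad/s. t_p = π/ω_d = 0.00470 s.

t_p ≈ 0.00470 s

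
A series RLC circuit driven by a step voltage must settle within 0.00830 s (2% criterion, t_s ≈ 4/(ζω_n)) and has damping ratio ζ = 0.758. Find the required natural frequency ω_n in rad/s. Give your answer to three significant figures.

ω_n ≈ 636 rad/s

Rearranging t_s ≈ 4/(ζω_n) gives ω_n = 4/(ζ·t_s) = 4/(0.758 × 0.00830) = 636 rad/s.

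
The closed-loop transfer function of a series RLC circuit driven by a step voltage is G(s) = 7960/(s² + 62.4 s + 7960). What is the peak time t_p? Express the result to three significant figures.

Comparing the denominator to s² + 2ζω_n s + ω_n²: ω_n = √7960 = 89.2 rad/s, and 2ζω_n = 62.4 so ζ = 62.4/(2·89.2) = 0.350.
ω_d = ω_n√(1−ζ²) = 83.6 rad/s. Then t_p = π/ω_d = 0.0376 s.

t_p ≈ 0.0376 s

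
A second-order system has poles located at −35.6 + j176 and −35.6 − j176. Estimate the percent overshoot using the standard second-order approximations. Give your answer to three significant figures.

With σ = 35.6, ω_d = 176: ω_n = √(σ²+ω_d²) = 180 rad/s, ζ = σ/ω_n = 0.198.
%OS = 100 e^{−πζ/√(1−ζ²)} with ζ = 0.198 gives 53.0%.

%OS ≈ 53.0%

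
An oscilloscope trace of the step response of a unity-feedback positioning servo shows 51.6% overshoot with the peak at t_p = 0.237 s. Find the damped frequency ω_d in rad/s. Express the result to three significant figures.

ω_d ≈ 13.3 rad/s

t_p = π/ω_d, so ω_d = π/0.237 = 13.3 rad/s.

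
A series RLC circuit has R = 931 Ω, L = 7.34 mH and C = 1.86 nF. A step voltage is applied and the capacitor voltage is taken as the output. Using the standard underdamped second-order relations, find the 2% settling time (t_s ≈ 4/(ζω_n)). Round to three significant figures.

t_s ≈ 0.0000631 s

For a series RLC circuit (capacitor voltage as output), ω_n = 1/√(LC) = 1/√(7.34 mH · 1.86 nF) = 271000 rad/s.
ζ = (R/2)·√(C/L) = (931/2)·√(1.86 nF/7.34 mH) = 0.234.
t_s ≈ 4/(ζω_n) = 0.0000631 s.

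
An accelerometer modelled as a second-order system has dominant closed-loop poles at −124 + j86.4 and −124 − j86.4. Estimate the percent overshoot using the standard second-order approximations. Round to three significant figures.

|pole| = ω_n = √(124² + 86.4²) = 151 rad/s; ζ = cos θ = σ/ω_n = 0.820.
Overshoot: exp(−π·0.820/√(1−0.820²)) = 0.0110, i.e. 1.10%.

%OS ≈ 1.10%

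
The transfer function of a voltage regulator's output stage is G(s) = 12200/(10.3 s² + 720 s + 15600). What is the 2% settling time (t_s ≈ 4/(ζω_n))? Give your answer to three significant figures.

Dividing through by 10.3: denominator becomes s² + 69.90 s + 1515.
So ω_n = √1515 = 38.9 rad/s and ζ = 69.90/(2·38.9) = 0.898.
t_s ≈ 4/(ζω_n) = 0.114 s.

t_s ≈ 0.114 s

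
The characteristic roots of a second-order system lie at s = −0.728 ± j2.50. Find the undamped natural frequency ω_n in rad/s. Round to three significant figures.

ω_n ≈ 2.60 rad/s

|pole| = ω_n = √(0.728² + 2.50²) = 2.60 rad/s; ζ = cos θ = σ/ω_n = 0.280.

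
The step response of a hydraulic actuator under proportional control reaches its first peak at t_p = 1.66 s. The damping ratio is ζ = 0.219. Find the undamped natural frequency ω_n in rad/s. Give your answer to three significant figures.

Peak time t_p = π/ω_d, so ω_d = π/t_p = π/1.66 = 1.89 rad/s.
ω_n = ω_d/√(1−ζ²) = 1.89/√0.952 = 1.94 rad/s.

ω_n ≈ 1.94 rad/s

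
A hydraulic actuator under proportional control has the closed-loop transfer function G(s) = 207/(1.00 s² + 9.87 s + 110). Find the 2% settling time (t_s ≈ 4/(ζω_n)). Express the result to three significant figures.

t_s ≈ 0.811 s

Dividing through by 1.00: denominator becomes s² + 9.870 s + 110.0.
So ω_n = √110.0 = 10.5 rad/s and ζ = 9.870/(2·10.5) = 0.471.
t_s ≈ 4/(ζω_n) = 0.811 s.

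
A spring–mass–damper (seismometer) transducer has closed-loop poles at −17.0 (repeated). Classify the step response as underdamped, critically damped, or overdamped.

critically damped

Since there is a repeated negative-real pole, the response is critically damped.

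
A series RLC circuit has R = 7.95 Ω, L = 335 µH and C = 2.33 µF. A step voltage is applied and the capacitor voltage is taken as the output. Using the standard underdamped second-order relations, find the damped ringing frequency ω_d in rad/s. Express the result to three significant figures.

ω_d ≈ 33800 rad/s

For a series RLC circuit (capacitor voltage as output), ω_n = 1/√(LC) = 1/√(335 µH · 2.33 µF) = 35800 rad/s.
ζ = (R/2)·√(C/L) = (7.95/2)·√(2.33 µF/335 µH) = 0.332.
The damped frequency ω_d = ω_n√(1−ζ²) = 33800 rad/s.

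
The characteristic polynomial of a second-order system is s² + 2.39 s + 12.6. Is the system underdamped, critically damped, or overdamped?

a² − 4b = 2.39² − 4·12.6 < 0 (complex roots); the system is underdamped.

underdamped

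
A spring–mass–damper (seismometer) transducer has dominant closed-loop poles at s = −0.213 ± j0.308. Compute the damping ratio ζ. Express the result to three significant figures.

ζ ≈ 0.569

With σ = 0.213, ω_d = 0.308: ω_n = √(σ²+ω_d²) = 0.374 rad/s, ζ = σ/ω_n = 0.569.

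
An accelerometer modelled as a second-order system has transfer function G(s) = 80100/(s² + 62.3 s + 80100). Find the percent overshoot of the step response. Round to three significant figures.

Comparing the denominator to s² + 2ζω_n s + ω_n²: ω_n = √80100 = 283 rad/s, and 2ζω_n = 62.3 so ζ = 62.3/(2·283) = 0.110.
%OS = 100 e^{−πζ/√(1−ζ²)} with ζ = 0.110 gives 70.6%.

%OS ≈ 70.6%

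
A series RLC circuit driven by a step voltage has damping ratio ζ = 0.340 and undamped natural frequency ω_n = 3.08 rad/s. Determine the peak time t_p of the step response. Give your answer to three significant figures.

The damped frequency is ω_d = ω_n√(1−ζ²) = 3.08·√(1−0.116) = 2.90 rad/s.
Peak time t_p = π/ω_d = π/2.90 = 1.08 s.

t_p ≈ 1.08 s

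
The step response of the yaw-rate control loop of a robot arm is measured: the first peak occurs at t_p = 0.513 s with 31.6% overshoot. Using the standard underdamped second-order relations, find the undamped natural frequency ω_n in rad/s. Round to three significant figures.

ω_n ≈ 6.52 rad/s

The overshoot fixes ζ = −ln(OS)/√(π²+ln²(OS)) = 0.344.
t_p = π/ω_d ⇒ ω_d = 6.12 rad/s; then ω_n = ω_d/√(1−ζ²) = 6.52 rad/s.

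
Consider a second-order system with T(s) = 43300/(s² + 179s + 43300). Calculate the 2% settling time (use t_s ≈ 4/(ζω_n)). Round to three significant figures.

t_s ≈ 0.0447 s

ω_n = √43300 = 208 rad/s; ζ = 179/(2·208) = 0.430.
t_s ≈ 4/(ζω_n) = 4/(0.430·208) = 0.0447 s.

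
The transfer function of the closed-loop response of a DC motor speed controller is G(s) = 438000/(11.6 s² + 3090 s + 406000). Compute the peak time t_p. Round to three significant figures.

t_p ≈ 0.0239 s

Dividing through by 11.6: denominator becomes s² + 266.4 s + 35000.
So ω_n = √35000 = 187 rad/s and ζ = 266.4/(2·187) = 0.712.
ω_d = 187·√(1 − 0.712²) = 131 rad/s. t_p = π/ω_d = 0.0239 s.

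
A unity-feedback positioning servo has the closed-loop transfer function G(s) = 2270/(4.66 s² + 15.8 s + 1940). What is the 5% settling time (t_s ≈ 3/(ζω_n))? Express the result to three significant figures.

Dividing through by 4.66: denominator becomes s² + 3.391 s + 416.3.
So ω_n = √416.3 = 20.4 rad/s and ζ = 3.391/(2·20.4) = 0.0831.
t_s ≈ 3/(ζω_n) = 1.77 s.

t_s ≈ 1.77 s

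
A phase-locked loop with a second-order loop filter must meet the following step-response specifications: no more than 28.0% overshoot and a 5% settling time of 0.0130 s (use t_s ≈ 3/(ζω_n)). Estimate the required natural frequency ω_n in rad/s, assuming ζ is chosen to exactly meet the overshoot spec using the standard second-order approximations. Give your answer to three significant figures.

From %OS = 100·exp(−πζ/√(1−ζ²)), invert to get ζ = −ln(OS)/√(π² + ln²(OS)) with OS = 0.280.
−ln 0.280 = 1.273, so ζ = 1.273/√(π² + 1.620) = 0.376.
From t_s ≈ 3/(ζω_n): ω_n = 3/(ζ·t_s) = 3/(0.376·0.0130) = 615 rad/s.

ω_n ≈ 615 rad/s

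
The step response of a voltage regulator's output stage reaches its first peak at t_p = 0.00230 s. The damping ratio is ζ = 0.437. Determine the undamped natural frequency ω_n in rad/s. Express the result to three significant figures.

ω_n ≈ 1520 rad/s

Peak time t_p = π/ω_d, so ω_d = π/t_p = π/0.00230 = 1370 rad/s.
ω_n = ω_d/√(1−ζ²) = 1370/√0.809 = 1520 rad/s.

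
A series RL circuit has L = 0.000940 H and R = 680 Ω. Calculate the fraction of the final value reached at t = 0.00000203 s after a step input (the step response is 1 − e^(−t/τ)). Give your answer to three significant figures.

τ = L/R = 0.000940/680 = 0.00000138 s.
y(t)/y_∞ = 1 − e^(−t/τ) = 1 − e^(−0.00000203/0.00000138) = 1 − e^(−1.47) = 0.770.

y/y_∞ ≈ 0.770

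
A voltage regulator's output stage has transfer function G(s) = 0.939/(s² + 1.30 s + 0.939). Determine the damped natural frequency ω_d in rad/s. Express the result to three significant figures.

Matching coefficients with s² + 2ζω_n s + ω_n² gives ω_n² = 0.939 ⇒ ω_n = 0.969 rad/s, and ζ = 1.30/(2ω_n) = 0.671.
The damped frequency ω_d = ω_n√(1−ζ²) = 0.719 rad/s.

ω_d ≈ 0.719 rad/s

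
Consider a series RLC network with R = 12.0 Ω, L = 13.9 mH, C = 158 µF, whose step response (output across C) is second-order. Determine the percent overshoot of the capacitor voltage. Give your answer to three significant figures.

For a series RLC circuit (capacitor voltage as output), ω_n = 1/√(LC) = 1/√(13.9 mH · 158 µF) = 675 rad/s.
ζ = (R/2)·√(C/L) = (12.0/2)·√(158 µF/13.9 mH) = 0.640.
%OS = 100·exp(−πζ/√(1−ζ²)) = 7.32%.

%OS ≈ 7.32%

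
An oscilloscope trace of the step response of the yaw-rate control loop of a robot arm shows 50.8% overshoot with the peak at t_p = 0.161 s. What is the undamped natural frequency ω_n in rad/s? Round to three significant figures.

The overshoot fixes ζ = −ln(OS)/√(π²+ln²(OS)) = 0.211.
t_p = π/ω_d ⇒ ω_d = 19.5 rad/s; then ω_n = ω_d/√(1−ζ²) = 20.0 rad/s.

ω_n ≈ 20.0 rad/s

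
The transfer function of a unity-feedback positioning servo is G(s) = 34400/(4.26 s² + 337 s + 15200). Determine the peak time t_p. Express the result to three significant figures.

Dividing through by 4.26: denominator becomes s² + 79.11 s + 3568.
So ω_n = √3568 = 59.7 rad/s and ζ = 79.11/(2·59.7) = 0.662.
ω_d = ω_n√(1−ζ²) = 44.8 rad/s. t_p = π/ω_d = 0.0702 s.

t_p ≈ 0.0702 s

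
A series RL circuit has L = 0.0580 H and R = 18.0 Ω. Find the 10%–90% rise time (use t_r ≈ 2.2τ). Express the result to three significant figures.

t_r ≈ 0.00709 s

τ = L/R = 0.0580/18.0 = 0.00322 s.
t_r ≈ 2.2τ = 0.00709 s.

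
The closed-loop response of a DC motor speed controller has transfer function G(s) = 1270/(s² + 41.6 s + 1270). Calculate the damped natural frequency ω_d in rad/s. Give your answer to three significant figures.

ω_d ≈ 28.9 rad/s

Comparing the denominator to s² + 2ζω_n s + ω_n²: ω_n = √1270 = 35.6 rad/s, and 2ζω_n = 41.6 so ζ = 41.6/(2·35.6) = 0.584.
ω_d = ω_n√(1−ζ²) = 28.9 rad/s.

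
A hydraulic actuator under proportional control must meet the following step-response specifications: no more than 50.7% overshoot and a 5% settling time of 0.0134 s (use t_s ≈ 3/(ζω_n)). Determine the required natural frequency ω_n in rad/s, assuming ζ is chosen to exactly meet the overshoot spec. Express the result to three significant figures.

ω_n ≈ 1060 rad/s

ζ = −ln(OS)/√(π² + (ln OS)²). With OS = 0.507, ln OS = −0.6792 and ζ = 0.6792/3.214 = 0.211.
From t_s ≈ 3/(ζω_n): ω_n = 3/(ζ·t_s) = 3/(0.211·0.0134) = 1060 rad/s.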